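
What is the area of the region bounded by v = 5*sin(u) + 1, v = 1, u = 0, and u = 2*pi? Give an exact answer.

The difference (5*sin(u) + 1) - (1) = 5*sin(u) changes sign at u = pi inside [0, 2*pi], so split the integral there.
∫[0,pi] (5*sin(u)) du = 10.
∫[pi,2*pi] (5*sin(u)) du = -10; the area of that piece is 10.
Total area = 10 + 10 = 20.

20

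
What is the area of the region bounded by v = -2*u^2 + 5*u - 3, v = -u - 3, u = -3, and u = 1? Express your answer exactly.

142/3

The difference (-2*u^2 + 5*u - 3) - (-u - 3) = -2*u^2 + 6*u changes sign at u = 0 inside [-3, 1], so split the integral there.
∫[-3,0] (-2*u^2 + 6*u) du = -45; the area of that piece is 45.
∫[0,1] (-2*u^2 + 6*u) du = 7/3.
Total area = 45 + 7/3 = 142/3.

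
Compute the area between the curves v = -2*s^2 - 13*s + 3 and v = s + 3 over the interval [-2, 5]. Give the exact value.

281

The difference (-2*s^2 - 13*s + 3) - (s + 3) = -2*s^2 - 14*s changes sign at s = 0 inside [-2, 5], so split the integral there.
∫[-2,0] (-2*s^2 - 14*s) ds = 68/3.
∫[0,5] (-2*s^2 - 14*s) ds = -775/3; the area of that piece is 775/3.
Total area = 68/3 + 775/3 = 281.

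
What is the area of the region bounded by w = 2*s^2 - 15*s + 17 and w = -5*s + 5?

Set the curves equal: 2*s^2 - 15*s + 17 = -5*s + 5, so 2*s^2 - 10*s + 12 = 0, which factors as 2*(s - 3)*(s - 2) = 0. The curves meet at s = 2, 3.
On [2, 3], w = -5*s + 5 is on top; that piece has area ∫[2,3] (-(2*s^2 - 10*s + 12)) ds = 1/3.

1/3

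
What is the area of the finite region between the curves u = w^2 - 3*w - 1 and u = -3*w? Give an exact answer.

Both boundary curves give u as a function of w, so integrate with respect to w. Setting them equal: w^2 - 1 = 0, i.e. (w - 1)*(w + 1) = 0, so they meet at w = -1, 1.
For w in [-1, 1], u = w^2 - 3*w - 1 is on the left; area = ∫[-1,1] (-(w^2 - 1)) dw = 4/3.

4/3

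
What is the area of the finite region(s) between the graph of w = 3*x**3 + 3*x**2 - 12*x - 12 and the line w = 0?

71/2

The curve meets the x-axis where 3*x**3 + 3*x**2 - 12*x - 12 = 0, i.e. 3*(x - 2)*(x + 1)*(x + 2) = 0, at x = -2, -1, 2.
On [-2, -1] the curve lies above the axis; ∫[-2,-1] (3*x**3 + 3*x**2 - 12*x - 12) dx = 7/4, giving area 7/4.
On [-1, 2] the curve lies below the axis; ∫[-1,2] (3*x**3 + 3*x**2 - 12*x - 12) dx = -135/4, giving area 135/4.
Total area = 7/4 + 135/4 = 71/2.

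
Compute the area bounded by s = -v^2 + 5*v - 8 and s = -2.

Both boundary curves give s as a function of v, so integrate with respect to v. Setting them equal: -v^2 + 5*v - 6 = 0, i.e. -(v - 3)*(v - 2) = 0, so they meet at v = 2, 3.
For v in [2, 3], s = -v^2 + 5*v - 8 is on the right; area = ∫[2,3] (-v^2 + 5*v - 6) dv = 1/6.

1/6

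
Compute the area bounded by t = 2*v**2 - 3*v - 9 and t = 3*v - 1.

125/3

Both boundary curves give t as a function of v, so integrate with respect to v. Setting them equal: 2*v**2 - 6*v - 8 = 0, i.e. 2*(v - 4)*(v + 1) = 0, so they meet at v = -1, 4.
For v in [-1, 4], t = 2*v**2 - 3*v - 9 is on the left; area = ∫[-1,4] (-(2*v**2 - 6*v - 8)) dv = 125/3.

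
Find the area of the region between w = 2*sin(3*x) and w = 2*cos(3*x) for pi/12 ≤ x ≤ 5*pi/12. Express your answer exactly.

4*sqrt(2)/3

On [pi/12, 5*pi/12], (2*sin(3*x)) - (2*cos(3*x)) = 2*sin(3*x) - 2*cos(3*x) is ≥ 0 throughout, so the area is a single integral of |2*sin(3*x) - 2*cos(3*x)|.
∫[pi/12,5*pi/12] (2*sin(3*x) - 2*cos(3*x)) dx = 4*sqrt(2)/3.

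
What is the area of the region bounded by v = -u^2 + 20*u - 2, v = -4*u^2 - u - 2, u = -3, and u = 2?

The difference (-u^2 + 20*u - 2) - (-4*u^2 - u - 2) = 3*u^2 + 21*u changes sign at u = 0 inside [-3, 2], so split the integral there.
∫[-3,0] (3*u^2 + 21*u) du = -135/2; the area of that piece is 135/2.
∫[0,2] (3*u^2 + 21*u) du = 50.
Total area = 135/2 + 50 = 235/2.

235/2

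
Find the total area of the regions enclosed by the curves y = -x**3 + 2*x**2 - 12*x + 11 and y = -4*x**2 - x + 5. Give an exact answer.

1/2

Set the curves equal: -x**3 + 2*x**2 - 12*x + 11 = -4*x**2 - x + 5, so -x**3 + 6*x**2 - 11*x + 6 = 0, which factors as -(x - 3)*(x - 2)*(x - 1) = 0. The curves meet at x = 1, 2, 3.
On [1, 2], y = -4*x**2 - x + 5 is on top; that piece has area ∫[1,2] (-(-x**3 + 6*x**2 - 11*x + 6)) dx = 1/4.
On [2, 3], y = -x**3 + 2*x**2 - 12*x + 11 is on top; that piece has area ∫[2,3] (-x**3 + 6*x**2 - 11*x + 6) dx = 1/4.
Total enclosed area = 1/4 + 1/4 = 1/2.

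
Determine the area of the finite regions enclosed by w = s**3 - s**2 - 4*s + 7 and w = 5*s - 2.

Set the curves equal: s**3 - s**2 - 4*s + 7 = 5*s - 2, so s**3 - s**2 - 9*s + 9 = 0, which factors as (s - 3)*(s - 1)*(s + 3) = 0. The curves meet at s = -3, 1, 3.
On [-3, 1], w = s**3 - s**2 - 4*s + 7 is on top; that piece has area ∫[-3,1] (s**3 - s**2 - 9*s + 9) ds = 128/3.
On [1, 3], w = 5*s - 2 is on top; that piece has area ∫[1,3] (-(s**3 - s**2 - 9*s + 9)) ds = 20/3.
Total enclosed area = 128/3 + 20/3 = 148/3.

148/3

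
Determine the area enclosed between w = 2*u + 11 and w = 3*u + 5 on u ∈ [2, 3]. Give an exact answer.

7/2

On [2, 3], (2*u + 11) - (3*u + 5) = -u + 6 is ≥ 0 throughout, so the area is a single integral of |-u + 6|.
∫[2,3] (-u + 6) du = 7/2.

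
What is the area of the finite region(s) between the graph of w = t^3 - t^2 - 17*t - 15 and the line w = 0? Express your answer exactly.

The curve meets the t-axis where t^3 - t^2 - 17*t - 15 = 0, i.e. (t - 5)*(t + 1)*(t + 3) = 0, at t = -3, -1, 5.
On [-3, -1] the curve lies above the axis; ∫[-3,-1] (t^3 - t^2 - 17*t - 15) dt = 28/3, giving area 28/3.
On [-1, 5] the curve lies below the axis; ∫[-1,5] (t^3 - t^2 - 17*t - 15) dt = -180, giving area 180.
Total area = 28/3 + 180 = 568/3.

568/3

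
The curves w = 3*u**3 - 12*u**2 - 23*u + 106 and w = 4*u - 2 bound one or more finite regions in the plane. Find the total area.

Set the curves equal: 3*u**3 - 12*u**2 - 23*u + 106 = 4*u - 2, so 3*u**3 - 12*u**2 - 27*u + 108 = 0, which factors as 3*(u - 4)*(u - 3)*(u + 3) = 0. The curves meet at u = -3, 3, 4.
On [-3, 3], w = 3*u**3 - 12*u**2 - 23*u + 106 is on top; that piece has area ∫[-3,3] (3*u**3 - 12*u**2 - 27*u + 108) du = 432.
On [3, 4], w = 4*u - 2 is on top; that piece has area ∫[3,4] (-(3*u**3 - 12*u**2 - 27*u + 108)) du = 13/4.
Total enclosed area = 432 + 13/4 = 1741/4.

1741/4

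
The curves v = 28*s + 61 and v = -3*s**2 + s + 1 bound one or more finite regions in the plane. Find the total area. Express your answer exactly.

Set the curves equal: 28*s + 61 = -3*s**2 + s + 1, so 3*s**2 + 27*s + 60 = 0, which factors as 3*(s + 4)*(s + 5) = 0. The curves meet at s = -5, -4.
On [-5, -4], v = -3*s**2 + s + 1 is on top; that piece has area ∫[-5,-4] (-(3*s**2 + 27*s + 60)) ds = 1/2.

1/2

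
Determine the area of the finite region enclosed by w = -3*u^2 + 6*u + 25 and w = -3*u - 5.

343/2

Set the curves equal: -3*u^2 + 6*u + 25 = -3*u - 5, so -3*u^2 + 9*u + 30 = 0, which factors as -3*(u - 5)*(u + 2) = 0. The curves meet at u = -2, 5.
On [-2, 5], w = -3*u^2 + 6*u + 25 is on top; that piece has area ∫[-2,5] (-3*u^2 + 9*u + 30) du = 343/2.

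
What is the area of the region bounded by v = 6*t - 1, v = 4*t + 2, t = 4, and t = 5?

On [4, 5], (6*t - 1) - (4*t + 2) = 2*t - 3 is ≥ 0 throughout, so the area is a single integral of |2*t - 3|.
∫[4,5] (2*t - 3) dt = 6.

6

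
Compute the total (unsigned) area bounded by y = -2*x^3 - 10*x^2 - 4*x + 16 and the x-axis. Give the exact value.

253/6

The curve meets the x-axis where -2*x^3 - 10*x^2 - 4*x + 16 = 0, i.e. -2*(x - 1)*(x + 2)*(x + 4) = 0, at x = -4, -2, 1.
On [-4, -2] the curve lies below the axis; ∫[-4,-2] (-2*x^3 - 10*x^2 - 4*x + 16) dx = -32/3, giving area 32/3.
On [-2, 1] the curve lies above the axis; ∫[-2,1] (-2*x^3 - 10*x^2 - 4*x + 16) dx = 63/2, giving area 63/2.
Total area = 32/3 + 63/2 = 253/6.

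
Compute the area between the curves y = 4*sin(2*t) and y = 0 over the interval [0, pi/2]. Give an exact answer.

4

On [0, pi/2], (4*sin(2*t)) - (0) = 4*sin(2*t) is ≥ 0 throughout, so the area is a single integral of |4*sin(2*t)|.
∫[0,pi/2] (4*sin(2*t)) dt = 4.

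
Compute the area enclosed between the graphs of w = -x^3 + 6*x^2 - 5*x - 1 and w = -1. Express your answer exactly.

131/4

Set the curves equal: -x^3 + 6*x^2 - 5*x - 1 = -1, so -x^3 + 6*x^2 - 5*x = 0, which factors as -x*(x - 5)*(x - 1) = 0. The curves meet at x = 0, 1, 5.
On [0, 1], w = -1 is on top; that piece has area ∫[0,1] (-(-x^3 + 6*x^2 - 5*x)) dx = 3/4.
On [1, 5], w = -x^3 + 6*x^2 - 5*x - 1 is on top; that piece has area ∫[1,5] (-x^3 + 6*x^2 - 5*x) dx = 32.
Total enclosed area = 3/4 + 32 = 131/4.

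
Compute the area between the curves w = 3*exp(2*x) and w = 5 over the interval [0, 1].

The difference (3*exp(2*x)) - (5) = 3*exp(2*x) - 5 changes sign at x = -log(3)/2 + log(5)/2 inside [0, 1], so split the integral there.
∫[0,-log(3)/2 + log(5)/2] (3*exp(2*x) - 5) dx = log(9*sqrt(15)/125) + 1; the area of that piece is -1 + log(25*sqrt(15)/27).
∫[-log(3)/2 + log(5)/2,1] (3*exp(2*x) - 5) dx = -15/2 - 5*log(3)/2 + 5*log(5)/2 + 3*exp(2)/2.
Total area = (-1 + log(25*sqrt(15)/27)) + (-15/2 - 5*log(3)/2 + 5*log(5)/2 + 3*exp(2)/2) = -17/2 - 11*log(3)/2 + log(15)/2 + 9*log(5)/2 + 3*exp(2)/2.

-17/2 - 11*log(3)/2 + log(15)/2 + 9*log(5)/2 + 3*exp(2)/2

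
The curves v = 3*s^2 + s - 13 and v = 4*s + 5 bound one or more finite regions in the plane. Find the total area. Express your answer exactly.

125/2

Set the curves equal: 3*s^2 + s - 13 = 4*s + 5, so 3*s^2 - 3*s - 18 = 0, which factors as 3*(s - 3)*(s + 2) = 0. The curves meet at s = -2, 3.
On [-2, 3], v = 4*s + 5 is on top; that piece has area ∫[-2,3] (-(3*s^2 - 3*s - 18)) ds = 125/2.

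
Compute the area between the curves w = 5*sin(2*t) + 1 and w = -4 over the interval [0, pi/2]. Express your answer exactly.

5 + 5*pi/2

On [0, pi/2], (5*sin(2*t) + 1) - (-4) = 5*sin(2*t) + 5 is ≥ 0 throughout, so the area is a single integral of |5*sin(2*t) + 5|.
∫[0,pi/2] (5*sin(2*t) + 5) dt = 5 + 5*pi/2.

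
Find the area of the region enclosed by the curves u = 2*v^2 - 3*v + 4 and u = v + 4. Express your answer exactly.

8/3

Both boundary curves give u as a function of v, so integrate with respect to v. Setting them equal: 2*v^2 - 4*v = 0, i.e. 2*v*(v - 2) = 0, so they meet at v = 0, 2.
For v in [0, 2], u = 2*v^2 - 3*v + 4 is on the left; area = ∫[0,2] (-(2*v^2 - 4*v)) dv = 8/3.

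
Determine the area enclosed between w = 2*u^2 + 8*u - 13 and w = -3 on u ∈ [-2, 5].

524/3

The difference (2*u^2 + 8*u - 13) - (-3) = 2*u^2 + 8*u - 10 changes sign at u = 1 inside [-2, 5], so split the integral there.
∫[-2,1] (2*u^2 + 8*u - 10) du = -36; the area of that piece is 36.
∫[1,5] (2*u^2 + 8*u - 10) du = 416/3.
Total area = 36 + 416/3 = 524/3.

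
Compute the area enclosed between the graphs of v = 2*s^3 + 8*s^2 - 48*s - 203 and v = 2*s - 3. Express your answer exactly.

4019/3

Set the curves equal: 2*s^3 + 8*s^2 - 48*s - 203 = 2*s - 3, so 2*s^3 + 8*s^2 - 50*s - 200 = 0, which factors as 2*(s - 5)*(s + 4)*(s + 5) = 0. The curves meet at s = -5, -4, 5.
On [-5, -4], v = 2*s^3 + 8*s^2 - 48*s - 203 is on top; that piece has area ∫[-5,-4] (2*s^3 + 8*s^2 - 50*s - 200) ds = 19/6.
On [-4, 5], v = 2*s - 3 is on top; that piece has area ∫[-4,5] (-(2*s^3 + 8*s^2 - 50*s - 200)) ds = 2673/2.
Total enclosed area = 19/6 + 2673/2 = 4019/3.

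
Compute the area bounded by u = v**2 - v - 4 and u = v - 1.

Both boundary curves give u as a function of v, so integrate with respect to v. Setting them equal: v**2 - 2*v - 3 = 0, i.e. (v - 3)*(v + 1) = 0, so they meet at v = -1, 3.
For v in [-1, 3], u = v**2 - v - 4 is on the left; area = ∫[-1,3] (-(v**2 - 2*v - 3)) dv = 32/3.

32/3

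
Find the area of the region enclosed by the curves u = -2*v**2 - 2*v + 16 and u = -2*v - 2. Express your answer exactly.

72

Both boundary curves give u as a function of v, so integrate with respect to v. Setting them equal: -2*v**2 + 18 = 0, i.e. -2*(v - 3)*(v + 3) = 0, so they meet at v = -3, 3.
For v in [-3, 3], u = -2*v**2 - 2*v + 16 is on the right; area = ∫[-3,3] (-2*v**2 + 18) dv = 72.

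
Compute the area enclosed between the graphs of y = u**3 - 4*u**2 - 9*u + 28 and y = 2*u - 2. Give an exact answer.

863/6

Set the curves equal: u**3 - 4*u**2 - 9*u + 28 = 2*u - 2, so u**3 - 4*u**2 - 11*u + 30 = 0, which factors as (u - 5)*(u - 2)*(u + 3) = 0. The curves meet at u = -3, 2, 5.
On [-3, 2], y = u**3 - 4*u**2 - 9*u + 28 is on top; that piece has area ∫[-3,2] (u**3 - 4*u**2 - 11*u + 30) du = 1375/12.
On [2, 5], y = 2*u - 2 is on top; that piece has area ∫[2,5] (-(u**3 - 4*u**2 - 11*u + 30)) du = 117/4.
Total enclosed area = 1375/12 + 117/4 = 863/6.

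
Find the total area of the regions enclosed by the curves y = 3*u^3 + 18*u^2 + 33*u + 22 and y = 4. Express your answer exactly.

Set the curves equal: 3*u^3 + 18*u^2 + 33*u + 22 = 4, so 3*u^3 + 18*u^2 + 33*u + 18 = 0, which factors as 3*(u + 1)*(u + 2)*(u + 3) = 0. The curves meet at u = -3, -2, -1.
On [-3, -2], y = 3*u^3 + 18*u^2 + 33*u + 22 is on top; that piece has area ∫[-3,-2] (3*u^3 + 18*u^2 + 33*u + 18) du = 3/4.
On [-2, -1], y = 4 is on top; that piece has area ∫[-2,-1] (-(3*u^3 + 18*u^2 + 33*u + 18)) du = 3/4.
Total enclosed area = 3/4 + 3/4 = 3/2.

3/2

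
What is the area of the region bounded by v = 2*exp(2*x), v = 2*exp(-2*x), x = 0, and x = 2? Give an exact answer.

-2 + exp(-4) + exp(4)

On [0, 2], (2*exp(2*x)) - (2*exp(-2*x)) = 2*exp(2*x) - 2*exp(-2*x) is ≥ 0 throughout, so the area is a single integral of |2*exp(2*x) - 2*exp(-2*x)|.
∫[0,2] (2*exp(2*x) - 2*exp(-2*x)) dx = -2 + exp(-4) + exp(4).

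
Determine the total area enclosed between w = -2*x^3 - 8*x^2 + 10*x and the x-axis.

The curve meets the x-axis where -2*x^3 - 8*x^2 + 10*x = 0, i.e. -2*x*(x - 1)*(x + 5) = 0, at x = -5, 0, 1.
On [-5, 0] the curve lies below the axis; ∫[-5,0] (-2*x^3 - 8*x^2 + 10*x) dx = -875/6, giving area 875/6.
On [0, 1] the curve lies above the axis; ∫[0,1] (-2*x^3 - 8*x^2 + 10*x) dx = 11/6, giving area 11/6.
Total area = 875/6 + 11/6 = 443/3.

443/3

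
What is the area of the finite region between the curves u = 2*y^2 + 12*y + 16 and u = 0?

8/3

Both boundary curves give u as a function of y, so integrate with respect to y. Setting them equal: 2*y^2 + 12*y + 16 = 0, i.e. 2*(y + 2)*(y + 4) = 0, so they meet at y = -4, -2.
For y in [-4, -2], u = 2*y^2 + 12*y + 16 is on the left; area = ∫[-4,-2] (-(2*y^2 + 12*y + 16)) dy = 8/3.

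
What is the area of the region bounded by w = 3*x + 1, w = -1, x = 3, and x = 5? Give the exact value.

28

On [3, 5], (3*x + 1) - (-1) = 3*x + 2 is ≥ 0 throughout, so the area is a single integral of |3*x + 2|.
∫[3,5] (3*x + 2) dx = 28.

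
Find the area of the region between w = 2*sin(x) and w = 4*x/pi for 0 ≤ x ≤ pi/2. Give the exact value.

2 - pi/2

On [0, pi/2], (2*sin(x)) - (4*x/pi) = -4*x/pi + 2*sin(x) is ≥ 0 throughout, so the area is a single integral of |-4*x/pi + 2*sin(x)|.
∫[0,pi/2] (-4*x/pi + 2*sin(x)) dx = 2 - pi/2.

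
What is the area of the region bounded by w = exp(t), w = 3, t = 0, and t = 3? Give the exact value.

-14 + 6*log(3) + exp(3)

The difference (exp(t)) - (3) = exp(t) - 3 changes sign at t = log(3) inside [0, 3], so split the integral there.
∫[0,log(3)] (exp(t) - 3) dt = 2 - log(27); the area of that piece is -2 + log(27).
∫[log(3),3] (exp(t) - 3) dt = -12 + 3*log(3) + exp(3).
Total area = (-2 + log(27)) + (-12 + 3*log(3) + exp(3)) = -14 + 6*log(3) + exp(3).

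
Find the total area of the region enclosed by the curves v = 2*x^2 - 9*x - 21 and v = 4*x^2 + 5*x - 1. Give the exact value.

9

Set the curves equal: 2*x^2 - 9*x - 21 = 4*x^2 + 5*x - 1, so -2*x^2 - 14*x - 20 = 0, which factors as -2*(x + 2)*(x + 5) = 0. The curves meet at x = -5, -2.
On [-5, -2], v = 2*x^2 - 9*x - 21 is on top; that piece has area ∫[-5,-2] (-2*x^2 - 14*x - 20) dx = 9.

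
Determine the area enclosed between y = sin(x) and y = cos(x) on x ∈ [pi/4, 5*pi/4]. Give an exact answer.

On [pi/4, 5*pi/4], (sin(x)) - (cos(x)) = sin(x) - cos(x) is ≥ 0 throughout, so the area is a single integral of |sin(x) - cos(x)|.
∫[pi/4,5*pi/4] (sin(x) - cos(x)) dx = 2*sqrt(2).

2*sqrt(2)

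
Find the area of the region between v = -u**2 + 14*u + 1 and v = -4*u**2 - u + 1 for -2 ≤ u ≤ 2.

60

The difference (-u**2 + 14*u + 1) - (-4*u**2 - u + 1) = 3*u**2 + 15*u changes sign at u = 0 inside [-2, 2], so split the integral there.
∫[-2,0] (3*u**2 + 15*u) du = -22; the area of that piece is 22.
∫[0,2] (3*u**2 + 15*u) du = 38.
Total area = 22 + 38 = 60.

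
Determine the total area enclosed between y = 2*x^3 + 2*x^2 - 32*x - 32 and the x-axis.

863/3

The curve meets the x-axis where 2*x^3 + 2*x^2 - 32*x - 32 = 0, i.e. 2*(x - 4)*(x + 1)*(x + 4) = 0, at x = -4, -1, 4.
On [-4, -1] the curve lies above the axis; ∫[-4,-1] (2*x^3 + 2*x^2 - 32*x - 32) dx = 117/2, giving area 117/2.
On [-1, 4] the curve lies below the axis; ∫[-1,4] (2*x^3 + 2*x^2 - 32*x - 32) dx = -1375/6, giving area 1375/6.
Total area = 117/2 + 1375/6 = 863/3.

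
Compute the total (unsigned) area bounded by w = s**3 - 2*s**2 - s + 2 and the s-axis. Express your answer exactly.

The curve meets the s-axis where s**3 - 2*s**2 - s + 2 = 0, i.e. (s - 2)*(s - 1)*(s + 1) = 0, at s = -1, 1, 2.
On [-1, 1] the curve lies above the axis; ∫[-1,1] (s**3 - 2*s**2 - s + 2) ds = 8/3, giving area 8/3.
On [1, 2] the curve lies below the axis; ∫[1,2] (s**3 - 2*s**2 - s + 2) ds = -5/12, giving area 5/12.
Total area = 8/3 + 5/12 = 37/12.

37/12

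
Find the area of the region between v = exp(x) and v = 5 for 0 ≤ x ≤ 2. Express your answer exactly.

The difference (exp(x)) - (5) = exp(x) - 5 changes sign at x = log(5) inside [0, 2], so split the integral there.
∫[0,log(5)] (exp(x) - 5) dx = 4 - log(3125); the area of that piece is -4 + log(3125).
∫[log(5),2] (exp(x) - 5) dx = -15 + exp(2) + 5*log(5).
Total area = (-4 + log(3125)) + (-15 + exp(2) + 5*log(5)) = -19 + exp(2) + 10*log(5).

-19 + exp(2) + 10*log(5)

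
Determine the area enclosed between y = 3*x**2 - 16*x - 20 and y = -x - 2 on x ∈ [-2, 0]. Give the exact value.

The difference (3*x**2 - 16*x - 20) - (-x - 2) = 3*x**2 - 15*x - 18 changes sign at x = -1 inside [-2, 0], so split the integral there.
∫[-2,-1] (3*x**2 - 15*x - 18) dx = 23/2.
∫[-1,0] (3*x**2 - 15*x - 18) dx = -19/2; the area of that piece is 19/2.
Total area = 23/2 + 19/2 = 21.

21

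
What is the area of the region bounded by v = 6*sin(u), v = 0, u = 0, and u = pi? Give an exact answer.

12

On [0, pi], (6*sin(u)) - (0) = 6*sin(u) is ≥ 0 throughout, so the area is a single integral of |6*sin(u)|.
∫[0,pi] (6*sin(u)) du = 12.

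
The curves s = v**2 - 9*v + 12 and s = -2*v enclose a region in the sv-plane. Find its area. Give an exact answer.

1/6

Both boundary curves give s as a function of v, so integrate with respect to v. Setting them equal: v**2 - 7*v + 12 = 0, i.e. (v - 4)*(v - 3) = 0, so they meet at v = 3, 4.
For v in [3, 4], s = v**2 - 9*v + 12 is on the left; area = ∫[3,4] (-(v**2 - 7*v + 12)) dv = 1/6.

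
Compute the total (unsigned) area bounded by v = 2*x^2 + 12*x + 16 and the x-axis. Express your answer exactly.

8/3

The curve meets the x-axis where 2*x^2 + 12*x + 16 = 0, i.e. 2*(x + 2)*(x + 4) = 0, at x = -4, -2.
On [-4, -2] the curve lies below the axis; ∫[-4,-2] (2*x^2 + 12*x + 16) dx = -8/3, giving area 8/3.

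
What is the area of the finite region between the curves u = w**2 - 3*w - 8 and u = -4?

125/6

Both boundary curves give u as a function of w, so integrate with respect to w. Setting them equal: w**2 - 3*w - 4 = 0, i.e. (w - 4)*(w + 1) = 0, so they meet at w = -1, 4.
For w in [-1, 4], u = w**2 - 3*w - 8 is on the left; area = ∫[-1,4] (-(w**2 - 3*w - 4)) dw = 125/6.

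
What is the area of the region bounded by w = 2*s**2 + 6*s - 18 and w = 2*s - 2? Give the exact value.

Set the curves equal: 2*s**2 + 6*s - 18 = 2*s - 2, so 2*s**2 + 4*s - 16 = 0, which factors as 2*(s - 2)*(s + 4) = 0. The curves meet at s = -4, 2.
On [-4, 2], w = 2*s - 2 is on top; that piece has area ∫[-4,2] (-(2*s**2 + 4*s - 16)) ds = 72.

72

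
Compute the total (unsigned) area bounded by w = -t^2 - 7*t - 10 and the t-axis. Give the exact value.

9/2

The curve meets the t-axis where -t^2 - 7*t - 10 = 0, i.e. -(t + 2)*(t + 5) = 0, at t = -5, -2.
On [-5, -2] the curve lies above the axis; ∫[-5,-2] (-t^2 - 7*t - 10) dt = 9/2, giving area 9/2.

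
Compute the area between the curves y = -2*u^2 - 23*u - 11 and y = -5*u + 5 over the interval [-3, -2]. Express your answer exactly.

49/3

On [-3, -2], (-2*u^2 - 23*u - 11) - (-5*u + 5) = -2*u^2 - 18*u - 16 is ≥ 0 throughout, so the area is a single integral of |-2*u^2 - 18*u - 16|.
∫[-3,-2] (-2*u^2 - 18*u - 16) du = 49/3.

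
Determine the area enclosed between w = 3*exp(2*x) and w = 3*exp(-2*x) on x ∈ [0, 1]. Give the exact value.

-3 + 3*exp(-2)/2 + 3*exp(2)/2

On [0, 1], (3*exp(2*x)) - (3*exp(-2*x)) = 3*exp(2*x) - 3*exp(-2*x) is ≥ 0 throughout, so the area is a single integral of |3*exp(2*x) - 3*exp(-2*x)|.
∫[0,1] (3*exp(2*x) - 3*exp(-2*x)) dx = -3 + 3*exp(-2)/2 + 3*exp(2)/2.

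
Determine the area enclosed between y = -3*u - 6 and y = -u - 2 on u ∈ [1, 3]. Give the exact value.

On [1, 3], (-3*u - 6) - (-u - 2) = -2*u - 4 is ≤ 0 throughout, so the area is a single integral of |-2*u - 4|.
∫[1,3] (-2*u - 4) du = -16; the area of that piece is 16.

16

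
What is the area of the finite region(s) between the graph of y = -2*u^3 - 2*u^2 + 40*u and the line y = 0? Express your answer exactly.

2521/6

The curve meets the u-axis where -2*u^3 - 2*u^2 + 40*u = 0, i.e. -2*u*(u - 4)*(u + 5) = 0, at u = -5, 0, 4.
On [-5, 0] the curve lies below the axis; ∫[-5,0] (-2*u^3 - 2*u^2 + 40*u) du = -1625/6, giving area 1625/6.
On [0, 4] the curve lies above the axis; ∫[0,4] (-2*u^3 - 2*u^2 + 40*u) du = 448/3, giving area 448/3.
Total area = 1625/6 + 448/3 = 2521/6.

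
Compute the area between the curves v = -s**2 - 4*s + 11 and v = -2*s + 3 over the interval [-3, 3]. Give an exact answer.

The difference (-s**2 - 4*s + 11) - (-2*s + 3) = -s**2 - 2*s + 8 changes sign at s = 2 inside [-3, 3], so split the integral there.
∫[-3,2] (-s**2 - 2*s + 8) ds = 100/3.
∫[2,3] (-s**2 - 2*s + 8) ds = -10/3; the area of that piece is 10/3.
Total area = 100/3 + 10/3 = 110/3.

110/3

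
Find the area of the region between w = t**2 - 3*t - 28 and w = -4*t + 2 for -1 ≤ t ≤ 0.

On [-1, 0], (t**2 - 3*t - 28) - (-4*t + 2) = t**2 + t - 30 is ≤ 0 throughout, so the area is a single integral of |t**2 + t - 30|.
∫[-1,0] (t**2 + t - 30) dt = -181/6; the area of that piece is 181/6.

181/6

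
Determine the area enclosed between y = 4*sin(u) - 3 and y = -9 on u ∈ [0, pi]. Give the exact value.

On [0, pi], (4*sin(u) - 3) - (-9) = 4*sin(u) + 6 is ≥ 0 throughout, so the area is a single integral of |4*sin(u) + 6|.
∫[0,pi] (4*sin(u) + 6) du = 8 + 6*pi.

8 + 6*pi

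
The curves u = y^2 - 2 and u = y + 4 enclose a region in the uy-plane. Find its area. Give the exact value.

125/6

Both boundary curves give u as a function of y, so integrate with respect to y. Setting them equal: y^2 - y - 6 = 0, i.e. (y - 3)*(y + 2) = 0, so they meet at y = -2, 3.
For y in [-2, 3], u = y^2 - 2 is on the left; area = ∫[-2,3] (-(y^2 - y - 6)) dy = 125/6.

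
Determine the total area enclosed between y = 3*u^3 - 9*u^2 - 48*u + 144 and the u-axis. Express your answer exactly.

The curve meets the u-axis where 3*u^3 - 9*u^2 - 48*u + 144 = 0, i.e. 3*(u - 4)*(u - 3)*(u + 4) = 0, at u = -4, 3, 4.
On [-4, 3] the curve lies above the axis; ∫[-4,3] (3*u^3 - 9*u^2 - 48*u + 144) du = 3087/4, giving area 3087/4.
On [3, 4] the curve lies below the axis; ∫[3,4] (3*u^3 - 9*u^2 - 48*u + 144) du = -15/4, giving area 15/4.
Total area = 3087/4 + 15/4 = 1551/2.

1551/2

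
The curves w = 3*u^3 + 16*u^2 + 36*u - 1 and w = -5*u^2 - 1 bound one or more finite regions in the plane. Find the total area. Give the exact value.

71/2

Set the curves equal: 3*u^3 + 16*u^2 + 36*u - 1 = -5*u^2 - 1, so 3*u^3 + 21*u^2 + 36*u = 0, which factors as 3*u*(u + 3)*(u + 4) = 0. The curves meet at u = -4, -3, 0.
On [-4, -3], w = 3*u^3 + 16*u^2 + 36*u - 1 is on top; that piece has area ∫[-4,-3] (3*u^3 + 21*u^2 + 36*u) du = 7/4.
On [-3, 0], w = -5*u^2 - 1 is on top; that piece has area ∫[-3,0] (-(3*u^3 + 21*u^2 + 36*u)) du = 135/4.
Total enclosed area = 7/4 + 135/4 = 71/2.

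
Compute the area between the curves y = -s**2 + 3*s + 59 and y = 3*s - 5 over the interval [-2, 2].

752/3

On [-2, 2], (-s**2 + 3*s + 59) - (3*s - 5) = -s**2 + 64 is ≥ 0 throughout, so the area is a single integral of |-s**2 + 64|.
∫[-2,2] (-s**2 + 64) ds = 752/3.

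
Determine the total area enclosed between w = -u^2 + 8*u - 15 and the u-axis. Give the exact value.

The curve meets the u-axis where -u^2 + 8*u - 15 = 0, i.e. -(u - 5)*(u - 3) = 0, at u = 3, 5.
On [3, 5] the curve lies above the axis; ∫[3,5] (-u^2 + 8*u - 15) du = 4/3, giving area 4/3.

4/3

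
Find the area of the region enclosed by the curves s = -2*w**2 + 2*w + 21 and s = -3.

Both boundary curves give s as a function of w, so integrate with respect to w. Setting them equal: -2*w**2 + 2*w + 24 = 0, i.e. -2*(w - 4)*(w + 3) = 0, so they meet at w = -3, 4.
For w in [-3, 4], s = -2*w**2 + 2*w + 21 is on the right; area = ∫[-3,4] (-2*w**2 + 2*w + 24) dw = 343/3.

343/3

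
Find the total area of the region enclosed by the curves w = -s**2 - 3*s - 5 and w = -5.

Set the curves equal: -s**2 - 3*s - 5 = -5, so -s**2 - 3*s = 0, which factors as -s*(s + 3) = 0. The curves meet at s = -3, 0.
On [-3, 0], w = -s**2 - 3*s - 5 is on top; that piece has area ∫[-3,0] (-s**2 - 3*s) ds = 9/2.

9/2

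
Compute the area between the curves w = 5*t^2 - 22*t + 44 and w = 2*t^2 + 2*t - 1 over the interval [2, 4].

6

The difference (5*t^2 - 22*t + 44) - (2*t^2 + 2*t - 1) = 3*t^2 - 24*t + 45 changes sign at t = 3 inside [2, 4], so split the integral there.
∫[2,3] (3*t^2 - 24*t + 45) dt = 4.
∫[3,4] (3*t^2 - 24*t + 45) dt = -2; the area of that piece is 2.
Total area = 4 + 2 = 6.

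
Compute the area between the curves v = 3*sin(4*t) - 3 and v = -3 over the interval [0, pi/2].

3

The difference (3*sin(4*t) - 3) - (-3) = 3*sin(4*t) changes sign at t = pi/4 inside [0, pi/2], so split the integral there.
∫[0,pi/4] (3*sin(4*t)) dt = 3/2.
∫[pi/4,pi/2] (3*sin(4*t)) dt = -3/2; the area of that piece is 3/2.
Total area = 3/2 + 3/2 = 3.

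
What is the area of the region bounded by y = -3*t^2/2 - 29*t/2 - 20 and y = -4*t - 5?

27/4

Set the curves equal: -3*t^2/2 - 29*t/2 - 20 = -4*t - 5, so -3*t^2/2 - 21*t/2 - 15 = 0, which factors as -3*(t + 2)*(t + 5)/2 = 0. The curves meet at t = -5, -2.
On [-5, -2], y = -3*t^2/2 - 29*t/2 - 20 is on top; that piece has area ∫[-5,-2] (-3*t^2/2 - 21*t/2 - 15) dt = 27/4.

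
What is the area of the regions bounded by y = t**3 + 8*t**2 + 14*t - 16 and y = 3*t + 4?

443/6

Set the curves equal: t**3 + 8*t**2 + 14*t - 16 = 3*t + 4, so t**3 + 8*t**2 + 11*t - 20 = 0, which factors as (t - 1)*(t + 4)*(t + 5) = 0. The curves meet at t = -5, -4, 1.
On [-5, -4], y = t**3 + 8*t**2 + 14*t - 16 is on top; that piece has area ∫[-5,-4] (t**3 + 8*t**2 + 11*t - 20) dt = 11/12.
On [-4, 1], y = 3*t + 4 is on top; that piece has area ∫[-4,1] (-(t**3 + 8*t**2 + 11*t - 20)) dt = 875/12.
Total enclosed area = 11/12 + 875/12 = 443/6.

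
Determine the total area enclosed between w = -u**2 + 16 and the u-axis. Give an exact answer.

The curve meets the u-axis where -u**2 + 16 = 0, i.e. -(u - 4)*(u + 4) = 0, at u = -4, 4.
On [-4, 4] the curve lies above the axis; ∫[-4,4] (-u**2 + 16) du = 256/3, giving area 256/3.

256/3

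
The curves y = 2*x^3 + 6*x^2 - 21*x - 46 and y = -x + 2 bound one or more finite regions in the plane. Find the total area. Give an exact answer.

Set the curves equal: 2*x^3 + 6*x^2 - 21*x - 46 = -x + 2, so 2*x^3 + 6*x^2 - 20*x - 48 = 0, which factors as 2*(x - 3)*(x + 2)*(x + 4) = 0. The curves meet at x = -4, -2, 3.
On [-4, -2], y = 2*x^3 + 6*x^2 - 21*x - 46 is on top; that piece has area ∫[-4,-2] (2*x^3 + 6*x^2 - 20*x - 48) dx = 16.
On [-2, 3], y = -x + 2 is on top; that piece has area ∫[-2,3] (-(2*x^3 + 6*x^2 - 20*x - 48)) dx = 375/2.
Total enclosed area = 16 + 375/2 = 407/2.

407/2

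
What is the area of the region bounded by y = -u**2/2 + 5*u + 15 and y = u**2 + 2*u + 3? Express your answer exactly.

Set the curves equal: -u**2/2 + 5*u + 15 = u**2 + 2*u + 3, so -3*u**2/2 + 3*u + 12 = 0, which factors as -3*(u - 4)*(u + 2)/2 = 0. The curves meet at u = -2, 4.
On [-2, 4], y = -u**2/2 + 5*u + 15 is on top; that piece has area ∫[-2,4] (-3*u**2/2 + 3*u + 12) du = 54.

54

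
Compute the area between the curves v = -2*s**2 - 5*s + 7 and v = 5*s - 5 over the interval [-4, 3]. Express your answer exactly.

125

The difference (-2*s**2 - 5*s + 7) - (5*s - 5) = -2*s**2 - 10*s + 12 changes sign at s = 1 inside [-4, 3], so split the integral there.
∫[-4,1] (-2*s**2 - 10*s + 12) ds = 275/3.
∫[1,3] (-2*s**2 - 10*s + 12) ds = -100/3; the area of that piece is 100/3.
Total area = 275/3 + 100/3 = 125.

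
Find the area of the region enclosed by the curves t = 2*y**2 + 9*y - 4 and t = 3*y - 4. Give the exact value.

Both boundary curves give t as a function of y, so integrate with respect to y. Setting them equal: 2*y**2 + 6*y = 0, i.e. 2*y*(y + 3) = 0, so they meet at y = -3, 0.
For y in [-3, 0], t = 2*y**2 + 9*y - 4 is on the left; area = ∫[-3,0] (-(2*y**2 + 6*y)) dy = 9.

9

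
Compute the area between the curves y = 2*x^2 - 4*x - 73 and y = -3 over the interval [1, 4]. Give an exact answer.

198

On [1, 4], (2*x^2 - 4*x - 73) - (-3) = 2*x^2 - 4*x - 70 is ≤ 0 throughout, so the area is a single integral of |2*x^2 - 4*x - 70|.
∫[1,4] (2*x^2 - 4*x - 70) dx = -198; the area of that piece is 198.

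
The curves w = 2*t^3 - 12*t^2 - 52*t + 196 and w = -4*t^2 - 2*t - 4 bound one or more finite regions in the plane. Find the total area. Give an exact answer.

Set the curves equal: 2*t^3 - 12*t^2 - 52*t + 196 = -4*t^2 - 2*t - 4, so 2*t^3 - 8*t^2 - 50*t + 200 = 0, which factors as 2*(t - 5)*(t - 4)*(t + 5) = 0. The curves meet at t = -5, 4, 5.
On [-5, 4], w = 2*t^3 - 12*t^2 - 52*t + 196 is on top; that piece has area ∫[-5,4] (2*t^3 - 8*t^2 - 50*t + 200) dt = 2673/2.
On [4, 5], w = -4*t^2 - 2*t - 4 is on top; that piece has area ∫[4,5] (-(2*t^3 - 8*t^2 - 50*t + 200)) dt = 19/6.
Total enclosed area = 2673/2 + 19/6 = 4019/3.

4019/3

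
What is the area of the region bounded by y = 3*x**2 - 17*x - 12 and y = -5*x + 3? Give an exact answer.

Set the curves equal: 3*x**2 - 17*x - 12 = -5*x + 3, so 3*x**2 - 12*x - 15 = 0, which factors as 3*(x - 5)*(x + 1) = 0. The curves meet at x = -1, 5.
On [-1, 5], y = -5*x + 3 is on top; that piece has area ∫[-1,5] (-(3*x**2 - 12*x - 15)) dx = 108.

108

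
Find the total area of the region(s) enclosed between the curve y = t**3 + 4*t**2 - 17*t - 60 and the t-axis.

3901/12

The curve meets the t-axis where t**3 + 4*t**2 - 17*t - 60 = 0, i.e. (t - 4)*(t + 3)*(t + 5) = 0, at t = -5, -3, 4.
On [-5, -3] the curve lies above the axis; ∫[-5,-3] (t**3 + 4*t**2 - 17*t - 60) dt = 32/3, giving area 32/3.
On [-3, 4] the curve lies below the axis; ∫[-3,4] (t**3 + 4*t**2 - 17*t - 60) dt = -3773/12, giving area 3773/12.
Total area = 32/3 + 3773/12 = 3901/12.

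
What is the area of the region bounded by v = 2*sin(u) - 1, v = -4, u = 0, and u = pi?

On [0, pi], (2*sin(u) - 1) - (-4) = 2*sin(u) + 3 is ≥ 0 throughout, so the area is a single integral of |2*sin(u) + 3|.
∫[0,pi] (2*sin(u) + 3) du = 4 + 3*pi.

4 + 3*pi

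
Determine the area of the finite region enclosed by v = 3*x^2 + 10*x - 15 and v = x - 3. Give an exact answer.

125/2

Set the curves equal: 3*x^2 + 10*x - 15 = x - 3, so 3*x^2 + 9*x - 12 = 0, which factors as 3*(x - 1)*(x + 4) = 0. The curves meet at x = -4, 1.
On [-4, 1], v = x - 3 is on top; that piece has area ∫[-4,1] (-(3*x^2 + 9*x - 12)) dx = 125/2.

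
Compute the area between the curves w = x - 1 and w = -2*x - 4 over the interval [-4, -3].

15/2

On [-4, -3], (x - 1) - (-2*x - 4) = 3*x + 3 is ≤ 0 throughout, so the area is a single integral of |3*x + 3|.
∫[-4,-3] (3*x + 3) dx = -15/2; the area of that piece is 15/2.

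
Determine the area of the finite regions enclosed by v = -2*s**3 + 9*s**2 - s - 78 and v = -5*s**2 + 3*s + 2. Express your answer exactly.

Set the curves equal: -2*s**3 + 9*s**2 - s - 78 = -5*s**2 + 3*s + 2, so -2*s**3 + 14*s**2 - 4*s - 80 = 0, which factors as -2*(s - 5)*(s - 4)*(s + 2) = 0. The curves meet at s = -2, 4, 5.
On [-2, 4], v = -5*s**2 + 3*s + 2 is on top; that piece has area ∫[-2,4] (-(-2*s**3 + 14*s**2 - 4*s - 80)) ds = 288.
On [4, 5], v = -2*s**3 + 9*s**2 - s - 78 is on top; that piece has area ∫[4,5] (-2*s**3 + 14*s**2 - 4*s - 80) ds = 13/6.
Total enclosed area = 288 + 13/6 = 1741/6.

1741/6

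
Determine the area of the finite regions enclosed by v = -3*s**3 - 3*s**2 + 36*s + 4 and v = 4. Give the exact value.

937/4

Set the curves equal: -3*s**3 - 3*s**2 + 36*s + 4 = 4, so -3*s**3 - 3*s**2 + 36*s = 0, which factors as -3*s*(s - 3)*(s + 4) = 0. The curves meet at s = -4, 0, 3.
On [-4, 0], v = 4 is on top; that piece has area ∫[-4,0] (-(-3*s**3 - 3*s**2 + 36*s)) ds = 160.
On [0, 3], v = -3*s**3 - 3*s**2 + 36*s + 4 is on top; that piece has area ∫[0,3] (-3*s**3 - 3*s**2 + 36*s) ds = 297/4.
Total enclosed area = 160 + 297/4 = 937/4.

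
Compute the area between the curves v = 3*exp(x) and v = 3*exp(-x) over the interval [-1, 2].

The difference (3*exp(x)) - (3*exp(-x)) = 3*exp(x) - 3*exp(-x) changes sign at x = 0 inside [-1, 2], so split the integral there.
∫[-1,0] (3*exp(x) - 3*exp(-x)) dx = -3*exp(1) - 3*exp(-1) + 6; the area of that piece is -6 + 3*exp(-1) + 3*exp(1).
∫[0,2] (3*exp(x) - 3*exp(-x)) dx = -6 + 3*exp(-2) + 3*exp(2).
Total area = (-6 + 3*exp(-1) + 3*exp(1)) + (-6 + 3*exp(-2) + 3*exp(2)) = -12 + 3*exp(-2) + 3*exp(-1) + 3*exp(1) + 3*exp(2).

-12 + 3*exp(-2) + 3*exp(-1) + 3*exp(1) + 3*exp(2)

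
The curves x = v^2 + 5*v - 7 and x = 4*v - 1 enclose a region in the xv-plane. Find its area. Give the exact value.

Both boundary curves give x as a function of v, so integrate with respect to v. Setting them equal: v^2 + v - 6 = 0, i.e. (v - 2)*(v + 3) = 0, so they meet at v = -3, 2.
For v in [-3, 2], x = v^2 + 5*v - 7 is on the left; area = ∫[-3,2] (-(v^2 + v - 6)) dv = 125/6.

125/6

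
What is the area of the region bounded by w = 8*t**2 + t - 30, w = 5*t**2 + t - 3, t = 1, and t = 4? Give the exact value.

The difference (8*t**2 + t - 30) - (5*t**2 + t - 3) = 3*t**2 - 27 changes sign at t = 3 inside [1, 4], so split the integral there.
∫[1,3] (3*t**2 - 27) dt = -28; the area of that piece is 28.
∫[3,4] (3*t**2 - 27) dt = 10.
Total area = 28 + 10 = 38.

38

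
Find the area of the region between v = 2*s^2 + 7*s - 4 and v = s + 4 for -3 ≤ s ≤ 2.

43

The difference (2*s^2 + 7*s - 4) - (s + 4) = 2*s^2 + 6*s - 8 changes sign at s = 1 inside [-3, 2], so split the integral there.
∫[-3,1] (2*s^2 + 6*s - 8) ds = -112/3; the area of that piece is 112/3.
∫[1,2] (2*s^2 + 6*s - 8) ds = 17/3.
Total area = 112/3 + 17/3 = 43.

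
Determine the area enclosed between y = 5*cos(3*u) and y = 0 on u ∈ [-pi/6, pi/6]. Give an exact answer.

10/3

On [-pi/6, pi/6], (5*cos(3*u)) - (0) = 5*cos(3*u) is ≥ 0 throughout, so the area is a single integral of |5*cos(3*u)|.
∫[-pi/6,pi/6] (5*cos(3*u)) du = 10/3.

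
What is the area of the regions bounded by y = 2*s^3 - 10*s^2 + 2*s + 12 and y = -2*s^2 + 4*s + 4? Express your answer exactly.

253/6

Set the curves equal: 2*s^3 - 10*s^2 + 2*s + 12 = -2*s^2 + 4*s + 4, so 2*s^3 - 8*s^2 - 2*s + 8 = 0, which factors as 2*(s - 4)*(s - 1)*(s + 1) = 0. The curves meet at s = -1, 1, 4.
On [-1, 1], y = 2*s^3 - 10*s^2 + 2*s + 12 is on top; that piece has area ∫[-1,1] (2*s^3 - 8*s^2 - 2*s + 8) ds = 32/3.
On [1, 4], y = -2*s^2 + 4*s + 4 is on top; that piece has area ∫[1,4] (-(2*s^3 - 8*s^2 - 2*s + 8)) ds = 63/2.
Total enclosed area = 32/3 + 63/2 = 253/6.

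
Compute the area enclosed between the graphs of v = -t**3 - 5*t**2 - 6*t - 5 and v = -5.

37/12

Set the curves equal: -t**3 - 5*t**2 - 6*t - 5 = -5, so -t**3 - 5*t**2 - 6*t = 0, which factors as -t*(t + 2)*(t + 3) = 0. The curves meet at t = -3, -2, 0.
On [-3, -2], v = -5 is on top; that piece has area ∫[-3,-2] (-(-t**3 - 5*t**2 - 6*t)) dt = 5/12.
On [-2, 0], v = -t**3 - 5*t**2 - 6*t - 5 is on top; that piece has area ∫[-2,0] (-t**3 - 5*t**2 - 6*t) dt = 8/3.
Total enclosed area = 5/12 + 8/3 = 37/12.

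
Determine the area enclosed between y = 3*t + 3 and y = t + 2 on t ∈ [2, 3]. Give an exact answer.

On [2, 3], (3*t + 3) - (t + 2) = 2*t + 1 is ≥ 0 throughout, so the area is a single integral of |2*t + 1|.
∫[2,3] (2*t + 1) dt = 6.

6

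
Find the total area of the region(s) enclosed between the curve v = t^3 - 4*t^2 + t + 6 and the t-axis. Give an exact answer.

71/6

The curve meets the t-axis where t^3 - 4*t^2 + t + 6 = 0, i.e. (t - 3)*(t - 2)*(t + 1) = 0, at t = -1, 2, 3.
On [-1, 2] the curve lies above the axis; ∫[-1,2] (t^3 - 4*t^2 + t + 6) dt = 45/4, giving area 45/4.
On [2, 3] the curve lies below the axis; ∫[2,3] (t^3 - 4*t^2 + t + 6) dt = -7/12, giving area 7/12.
Total area = 45/4 + 7/12 = 71/6.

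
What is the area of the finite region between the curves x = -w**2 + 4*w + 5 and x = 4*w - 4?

36

Both boundary curves give x as a function of w, so integrate with respect to w. Setting them equal: -w**2 + 9 = 0, i.e. -(w - 3)*(w + 3) = 0, so they meet at w = -3, 3.
For w in [-3, 3], x = -w**2 + 4*w + 5 is on the right; area = ∫[-3,3] (-w**2 + 9) dw = 36.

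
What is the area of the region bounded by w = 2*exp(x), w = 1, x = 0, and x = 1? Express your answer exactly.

On [0, 1], (2*exp(x)) - (1) = 2*exp(x) - 1 is ≥ 0 throughout, so the area is a single integral of |2*exp(x) - 1|.
∫[0,1] (2*exp(x) - 1) dx = -3 + 2*exp(1).

-3 + 2*exp(1)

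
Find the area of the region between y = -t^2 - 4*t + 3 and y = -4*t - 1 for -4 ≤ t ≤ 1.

The difference (-t^2 - 4*t + 3) - (-4*t - 1) = -t^2 + 4 changes sign at t = -2 inside [-4, 1], so split the integral there.
∫[-4,-2] (-t^2 + 4) dt = -32/3; the area of that piece is 32/3.
∫[-2,1] (-t^2 + 4) dt = 9.
Total area = 32/3 + 9 = 59/3.

59/3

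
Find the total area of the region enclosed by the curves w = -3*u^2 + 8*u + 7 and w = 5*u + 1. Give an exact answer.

Set the curves equal: -3*u^2 + 8*u + 7 = 5*u + 1, so -3*u^2 + 3*u + 6 = 0, which factors as -3*(u - 2)*(u + 1) = 0. The curves meet at u = -1, 2.
On [-1, 2], w = -3*u^2 + 8*u + 7 is on top; that piece has area ∫[-1,2] (-3*u^2 + 3*u + 6) du = 27/2.

27/2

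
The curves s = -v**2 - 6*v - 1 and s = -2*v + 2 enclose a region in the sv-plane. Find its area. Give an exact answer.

4/3

Both boundary curves give s as a function of v, so integrate with respect to v. Setting them equal: -v**2 - 4*v - 3 = 0, i.e. -(v + 1)*(v + 3) = 0, so they meet at v = -3, -1.
For v in [-3, -1], s = -v**2 - 6*v - 1 is on the right; area = ∫[-3,-1] (-v**2 - 4*v - 3) dv = 4/3.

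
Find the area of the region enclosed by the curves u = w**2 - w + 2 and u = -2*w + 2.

1/6

Both boundary curves give u as a function of w, so integrate with respect to w. Setting them equal: w**2 + w = 0, i.e. w*(w + 1) = 0, so they meet at w = -1, 0.
For w in [-1, 0], u = w**2 - w + 2 is on the left; area = ∫[-1,0] (-(w**2 + w)) dw = 1/6.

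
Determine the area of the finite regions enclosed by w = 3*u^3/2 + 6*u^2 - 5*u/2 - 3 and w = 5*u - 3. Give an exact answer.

Set the curves equal: 3*u^3/2 + 6*u^2 - 5*u/2 - 3 = 5*u - 3, so 3*u^3/2 + 6*u^2 - 15*u/2 = 0, which factors as 3*u*(u - 1)*(u + 5)/2 = 0. The curves meet at u = -5, 0, 1.
On [-5, 0], w = 3*u^3/2 + 6*u^2 - 5*u/2 - 3 is on top; that piece has area ∫[-5,0] (3*u^3/2 + 6*u^2 - 15*u/2) du = 875/8.
On [0, 1], w = 5*u - 3 is on top; that piece has area ∫[0,1] (-(3*u^3/2 + 6*u^2 - 15*u/2)) du = 11/8.
Total enclosed area = 875/8 + 11/8 = 443/4.

443/4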